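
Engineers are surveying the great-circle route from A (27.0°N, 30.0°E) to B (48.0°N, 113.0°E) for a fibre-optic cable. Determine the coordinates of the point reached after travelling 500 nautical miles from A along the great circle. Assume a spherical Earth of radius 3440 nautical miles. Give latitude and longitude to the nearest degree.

≈ (33°N, 37°E)

Convert each endpoint to a unit vector on the sphere (x = cos φ cos λ, y = cos φ sin λ, z = sin φ).
The central angle between the endpoints is δ = arccos(p₁·p₂) ≈ 1.148 rad (65.8°). The total great-circle distance is δ·R ≈ 1.148 × 3440 ≈ 3950 nmi, so the target fraction is f = 500/3950 ≈ 0.127.
Interpolate at f ≈ 0.127 with slerp weights a = sin((1−f)δ)/sin δ ≈ 0.924, b = sin(fδ)/sin δ ≈ 0.159.
p = a·p₁ + b·p₂ ≈ (0.672, 0.510, 0.538); φ = arcsin(p_z) ≈ 32.52°, λ = atan2(p_y, p_x) ≈ 37.19°.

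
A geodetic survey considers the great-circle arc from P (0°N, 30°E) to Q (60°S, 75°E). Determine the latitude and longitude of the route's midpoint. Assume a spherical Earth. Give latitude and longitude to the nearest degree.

≈ (32°S, 45°E)

Convert each endpoint to a unit vector on the sphere (x = cos φ cos λ, y = cos φ sin λ, z = sin φ).
The central angle between the endpoints is δ = arccos(p₁·p₂) ≈ 1.209 rad (69.3°).
Interpolate at f = 1/2 with slerp weights a = sin((1−f)δ)/sin δ ≈ 0.608, b = sin(fδ)/sin δ ≈ 0.608.
p = a·p₁ + b·p₂ ≈ (0.605, 0.597, -0.526); φ = arcsin(p_z) ≈ -31.76°, λ = atan2(p_y, p_x) ≈ 44.64°.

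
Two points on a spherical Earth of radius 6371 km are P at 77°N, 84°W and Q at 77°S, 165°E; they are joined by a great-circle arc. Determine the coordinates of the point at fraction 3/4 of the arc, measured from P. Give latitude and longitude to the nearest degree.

From cos δ = sin φ₁ sin φ₂ + cos φ₁ cos φ₂ cos Δλ, the central angle is δ ≈ 2.886 rad (165.4°).
Interpolate at f = 3/4 with slerp weights a = sin((1−f)δ)/sin δ ≈ 2.613, b = sin(fδ)/sin δ ≈ 3.279.
p = a·p₁ + b·p₂ ≈ (-0.651, -0.394, -0.649); φ = arcsin(p_z) ≈ -40.46°, λ = atan2(p_y, p_x) ≈ -148.84°.

≈ 40°S, 149°W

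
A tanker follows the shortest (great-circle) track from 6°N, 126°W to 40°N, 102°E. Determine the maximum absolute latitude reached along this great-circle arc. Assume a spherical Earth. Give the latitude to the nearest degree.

The great circle lies in the plane with unit normal n̂ = (p₁ × p₂)/|p₁ × p₂|.
Here n̂_z ≈ -0.631; the vertex latitude is φ_max = arccos|n̂_z| ≈ 50.8°.
Check via Clairaut: cos φ_max = |cos φ₁| · sin C = cos(6.0°)·sin(39.4°) ≈ 0.631, again giving ≈ 50.8°.

≈ 51°N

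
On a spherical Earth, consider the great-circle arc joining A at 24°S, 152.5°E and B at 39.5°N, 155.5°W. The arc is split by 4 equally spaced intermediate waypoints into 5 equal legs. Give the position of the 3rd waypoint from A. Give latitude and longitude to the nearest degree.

Write both endpoints as unit vectors p₁, p₂ with components (cos φ cos λ, cos φ sin λ, sin φ).
The central angle between the endpoints is δ = arccos(p₁·p₂) ≈ 1.395 rad (79.9°).
Interpolate at f = 3/5 with slerp weights a = sin((1−f)δ)/sin δ ≈ 0.538, b = sin(fδ)/sin δ ≈ 0.754.
p = a·p₁ + b·p₂ ≈ (-0.965, -0.015, 0.261); φ = arcsin(p_z) ≈ 15.13°, λ = atan2(p_y, p_x) ≈ -179.14°.

≈ 15°N, 179°W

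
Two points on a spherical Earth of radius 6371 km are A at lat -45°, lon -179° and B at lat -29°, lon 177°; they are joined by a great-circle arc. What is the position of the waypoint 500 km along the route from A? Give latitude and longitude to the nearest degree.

The haversine formula gives a central angle δ ≈ 0.285 rad (16.3°) between the endpoints. The total great-circle distance is δ·R ≈ 0.285 × 6371 ≈ 1814 km, so the target fraction is f = 500/1814 ≈ 0.276.
Interpolate at f ≈ 0.276 with slerp weights a = sin((1−f)δ)/sin δ ≈ 0.729, b = sin(fδ)/sin δ ≈ 0.279.
p = a·p₁ + b·p₂ ≈ (-0.759, 0.004, -0.651); φ = arcsin(p_z) ≈ -40.60°, λ = atan2(p_y, p_x) ≈ 179.71°.

≈ lat -41°, lon 180°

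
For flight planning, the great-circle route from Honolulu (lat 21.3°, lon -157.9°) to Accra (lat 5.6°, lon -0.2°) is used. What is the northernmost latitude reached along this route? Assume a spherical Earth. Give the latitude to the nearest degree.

≈ 52°

The great circle lies in the plane with unit normal n̂ = (p₁ × p₂)/|p₁ × p₂|.
Here n̂_z ≈ +0.619; the vertex latitude is φ_max = arccos|n̂_z| ≈ 51.8°.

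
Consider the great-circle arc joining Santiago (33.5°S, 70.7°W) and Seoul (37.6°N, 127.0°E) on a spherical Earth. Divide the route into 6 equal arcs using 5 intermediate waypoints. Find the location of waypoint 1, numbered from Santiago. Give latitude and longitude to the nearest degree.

≈ 21°S, 98°W

Convert each endpoint to a unit vector on the sphere (x = cos φ cos λ, y = cos φ sin λ, z = sin φ).
The central angle between the endpoints is δ = arccos(p₁·p₂) ≈ 2.881 rad (165.1°).
Interpolate at f = 1/6 with slerp weights a = sin((1−f)δ)/sin δ ≈ 2.617, b = sin(fδ)/sin δ ≈ 1.791.
p = a·p₁ + b·p₂ ≈ (-0.133, -0.927, -0.352); φ = arcsin(p_z) ≈ -20.60°, λ = atan2(p_y, p_x) ≈ -98.14°.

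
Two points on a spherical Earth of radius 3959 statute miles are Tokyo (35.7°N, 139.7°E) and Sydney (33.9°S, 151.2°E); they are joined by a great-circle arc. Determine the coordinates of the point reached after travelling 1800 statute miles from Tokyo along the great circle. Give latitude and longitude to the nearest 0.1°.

Write both endpoints as unit vectors p₁, p₂ with components (cos φ cos λ, cos φ sin λ, sin φ).
The central angle between the endpoints is δ = arccos(p₁·p₂) ≈ 1.229 rad (70.4°). The total great-circle distance is δ·R ≈ 1.229 × 3959 ≈ 4866 mi, so the target fraction is f = 1800/4866 ≈ 0.370.
Interpolate at f ≈ 0.370 with slerp weights a = sin((1−f)δ)/sin δ ≈ 0.742, b = sin(fδ)/sin δ ≈ 0.466.
p = a·p₁ + b·p₂ ≈ (-0.799, 0.576, 0.173); φ = arcsin(p_z) ≈ 9.97°, λ = atan2(p_y, p_x) ≈ 144.19°.

≈ (10.0°N, 144.2°E)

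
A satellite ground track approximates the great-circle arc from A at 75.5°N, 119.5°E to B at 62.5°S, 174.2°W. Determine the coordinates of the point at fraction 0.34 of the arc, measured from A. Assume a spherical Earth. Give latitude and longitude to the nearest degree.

≈ 30°N, 159°E

From cos δ = sin φ₁ sin φ₂ + cos φ₁ cos φ₂ cos Δλ, the central angle is δ ≈ 2.519 rad (144.3°).
Interpolate at f = 0.34 with slerp weights a = sin((1−f)δ)/sin δ ≈ 1.707, b = sin(fδ)/sin δ ≈ 1.295.
p = a·p₁ + b·p₂ ≈ (-0.806, 0.312, 0.504); φ = arcsin(p_z) ≈ 30.26°, λ = atan2(p_y, p_x) ≈ 158.85°.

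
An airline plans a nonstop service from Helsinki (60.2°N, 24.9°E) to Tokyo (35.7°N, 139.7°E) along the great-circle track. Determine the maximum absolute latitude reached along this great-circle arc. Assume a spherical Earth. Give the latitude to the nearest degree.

The great circle lies in the plane with unit normal n̂ = (p₁ × p₂)/|p₁ × p₂|.
Here n̂_z ≈ +0.389; the vertex latitude is φ_max = arccos|n̂_z| ≈ 67.1°.
Check via Clairaut: cos φ_max = |cos φ₁| · sin C = cos(60.2°)·sin(51.5°) ≈ 0.389, again giving ≈ 67.1°.

≈ 67°N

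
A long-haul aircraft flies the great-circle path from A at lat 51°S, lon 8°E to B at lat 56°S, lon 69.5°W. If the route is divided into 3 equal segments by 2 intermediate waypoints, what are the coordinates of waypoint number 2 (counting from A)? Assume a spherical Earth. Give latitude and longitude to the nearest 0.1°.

≈ lat 60.2°S, lon 42.7°W

Write both endpoints as unit vectors p₁, p₂ with components (cos φ cos λ, cos φ sin λ, sin φ).
The central angle between the endpoints is δ = arccos(p₁·p₂) ≈ 0.766 rad (43.9°).
Interpolate at f = 2/3 with slerp weights a = sin((1−f)δ)/sin δ ≈ 0.364, b = sin(fδ)/sin δ ≈ 0.705.
p = a·p₁ + b·p₂ ≈ (0.365, -0.337, -0.868); φ = arcsin(p_z) ≈ -60.19°, λ = atan2(p_y, p_x) ≈ -42.74°.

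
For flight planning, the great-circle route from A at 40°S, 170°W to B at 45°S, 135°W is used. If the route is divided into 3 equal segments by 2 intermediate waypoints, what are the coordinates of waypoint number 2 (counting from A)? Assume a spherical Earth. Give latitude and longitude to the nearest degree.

≈ 45°S, 147°W

Convert each endpoint to a unit vector on the sphere (x = cos φ cos λ, y = cos φ sin λ, z = sin φ).
The central angle between the endpoints is δ = arccos(p₁·p₂) ≈ 0.455 rad (26.1°).
Interpolate at f = 2/3 with slerp weights a = sin((1−f)δ)/sin δ ≈ 0.344, b = sin(fδ)/sin δ ≈ 0.680.
p = a·p₁ + b·p₂ ≈ (-0.599, -0.386, -0.702); φ = arcsin(p_z) ≈ -44.56°, λ = atan2(p_y, p_x) ≈ -147.24°.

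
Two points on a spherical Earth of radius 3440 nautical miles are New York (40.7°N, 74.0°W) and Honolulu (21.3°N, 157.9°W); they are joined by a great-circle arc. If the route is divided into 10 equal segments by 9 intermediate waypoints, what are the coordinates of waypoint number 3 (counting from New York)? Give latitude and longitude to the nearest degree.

≈ (42°N, 103°W)

Convert each endpoint to a unit vector on the sphere (x = cos φ cos λ, y = cos φ sin λ, z = sin φ).
The central angle between the endpoints is δ = arccos(p₁·p₂) ≈ 1.254 rad (71.8°).
Interpolate at f = 3/10 with slerp weights a = sin((1−f)δ)/sin δ ≈ 0.810, b = sin(fδ)/sin δ ≈ 0.387.
p = a·p₁ + b·p₂ ≈ (-0.165, -0.725, 0.668); φ = arcsin(p_z) ≈ 41.94°, λ = atan2(p_y, p_x) ≈ -102.78°.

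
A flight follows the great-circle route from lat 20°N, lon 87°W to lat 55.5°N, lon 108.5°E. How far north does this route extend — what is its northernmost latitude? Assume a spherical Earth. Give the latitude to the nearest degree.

≈ 82°N

The great circle lies in the plane with unit normal n̂ = (p₁ × p₂)/|p₁ × p₂|.
Here n̂_z ≈ -0.146; the vertex latitude is φ_max = arccos|n̂_z| ≈ 81.6°.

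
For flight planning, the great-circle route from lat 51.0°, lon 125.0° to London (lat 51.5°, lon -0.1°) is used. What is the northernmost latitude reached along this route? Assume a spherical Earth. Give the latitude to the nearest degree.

The great circle lies in the plane with unit normal n̂ = (p₁ × p₂)/|p₁ × p₂|.
Here n̂_z ≈ -0.347; the vertex latitude is φ_max = arccos|n̂_z| ≈ 69.7°.
Check via Clairaut: cos φ_max = |cos φ₁| · sin C = cos(51.0°)·sin(33.5°) ≈ 0.347, again giving ≈ 69.7°.

≈ 70°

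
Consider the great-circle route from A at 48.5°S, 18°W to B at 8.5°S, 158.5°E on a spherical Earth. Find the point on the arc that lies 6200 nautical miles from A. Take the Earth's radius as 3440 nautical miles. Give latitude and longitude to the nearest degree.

Write both endpoints as unit vectors p₁, p₂ with components (cos φ cos λ, cos φ sin λ, sin φ).
The central angle between the endpoints is δ = arccos(p₁·p₂) ≈ 2.145 rad (122.9°). The total great-circle distance is δ·R ≈ 2.145 × 3440 ≈ 7380 nmi, so the target fraction is f = 6200/7380 ≈ 0.840.
Interpolate at f ≈ 0.840 with slerp weights a = sin((1−f)δ)/sin δ ≈ 0.401, b = sin(fδ)/sin δ ≈ 1.159.
p = a·p₁ + b·p₂ ≈ (-0.814, 0.338, -0.471); φ = arcsin(p_z) ≈ -28.13°, λ = atan2(p_y, p_x) ≈ 157.45°.

≈ 28°S, 157°E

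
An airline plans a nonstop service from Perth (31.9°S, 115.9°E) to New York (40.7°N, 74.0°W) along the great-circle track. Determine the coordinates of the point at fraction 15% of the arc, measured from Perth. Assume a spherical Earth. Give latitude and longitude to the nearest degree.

≈ 11°S, 132°E

Convert each endpoint to a unit vector on the sphere (x = cos φ cos λ, y = cos φ sin λ, z = sin φ).
The central angle between the endpoints is δ = arccos(p₁·p₂) ≈ 2.935 rad (168.1°).
Interpolate at f = 0.15 with slerp weights a = sin((1−f)δ)/sin δ ≈ 2.933, b = sin(fδ)/sin δ ≈ 2.073.
p = a·p₁ + b·p₂ ≈ (-0.655, 0.730, -0.198); φ = arcsin(p_z) ≈ -11.44°, λ = atan2(p_y, p_x) ≈ 131.90°.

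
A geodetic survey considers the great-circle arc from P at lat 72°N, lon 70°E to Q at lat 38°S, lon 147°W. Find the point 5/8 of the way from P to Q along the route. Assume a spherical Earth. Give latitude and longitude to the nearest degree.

≈ lat 13°N, lon 161°W

Convert each endpoint to a unit vector on the sphere (x = cos φ cos λ, y = cos φ sin λ, z = sin φ).
The central angle between the endpoints is δ = arccos(p₁·p₂) ≈ 2.465 rad (141.3°).
Interpolate at f = 5/8 with slerp weights a = sin((1−f)δ)/sin δ ≈ 1.276, b = sin(fδ)/sin δ ≈ 1.597.
p = a·p₁ + b·p₂ ≈ (-0.921, -0.315, 0.230); φ = arcsin(p_z) ≈ 13.29°, λ = atan2(p_y, p_x) ≈ -161.11°.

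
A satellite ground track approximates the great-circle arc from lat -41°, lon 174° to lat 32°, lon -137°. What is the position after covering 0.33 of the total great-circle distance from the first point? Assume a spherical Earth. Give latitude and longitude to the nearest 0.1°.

≈ lat -17.6°, lon -167.4°

Convert each endpoint to a unit vector on the sphere (x = cos φ cos λ, y = cos φ sin λ, z = sin φ).
The central angle between the endpoints is δ = arccos(p₁·p₂) ≈ 1.498 rad (85.9°).
Interpolate at f = 0.33 with slerp weights a = sin((1−f)δ)/sin δ ≈ 0.846, b = sin(fδ)/sin δ ≈ 0.476.
p = a·p₁ + b·p₂ ≈ (-0.930, -0.208, -0.303); φ = arcsin(p_z) ≈ -17.62°, λ = atan2(p_y, p_x) ≈ -167.36°.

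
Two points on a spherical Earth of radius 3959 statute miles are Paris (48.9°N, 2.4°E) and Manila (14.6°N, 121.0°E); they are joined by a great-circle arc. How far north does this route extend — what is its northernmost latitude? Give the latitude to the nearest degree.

The great circle lies in the plane with unit normal n̂ = (p₁ × p₂)/|p₁ × p₂|.
Here n̂_z ≈ +0.562; the vertex latitude is φ_max = arccos|n̂_z| ≈ 55.8°.
Check via Clairaut: cos φ_max = |cos φ₁| · sin C = cos(48.9°)·sin(58.8°) ≈ 0.562, again giving ≈ 55.8°.

≈ 56°N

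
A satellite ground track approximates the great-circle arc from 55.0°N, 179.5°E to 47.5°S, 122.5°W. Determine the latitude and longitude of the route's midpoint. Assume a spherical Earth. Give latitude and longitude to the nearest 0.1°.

≈ 4.3°N, 148.9°W

The haversine formula gives a central angle δ ≈ 1.981 rad (113.5°) between the endpoints.
Interpolate at f = 1/2 with slerp weights a = sin((1−f)δ)/sin δ ≈ 0.912, b = sin(fδ)/sin δ ≈ 0.912.
p = a·p₁ + b·p₂ ≈ (-0.854, -0.515, 0.075); φ = arcsin(p_z) ≈ 4.28°, λ = atan2(p_y, p_x) ≈ -148.91°.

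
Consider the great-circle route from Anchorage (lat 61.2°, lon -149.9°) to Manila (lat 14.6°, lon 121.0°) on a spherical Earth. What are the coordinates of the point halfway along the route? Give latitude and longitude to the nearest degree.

The haversine formula gives a central angle δ ≈ 1.341 rad (76.8°) between the endpoints.
Interpolate at f = 1/2 with slerp weights a = sin((1−f)δ)/sin δ ≈ 0.638, b = sin(fδ)/sin δ ≈ 0.638.
p = a·p₁ + b·p₂ ≈ (-0.584, 0.375, 0.720); φ = arcsin(p_z) ≈ 46.05°, λ = atan2(p_y, p_x) ≈ 147.29°.

≈ lat 46°, lon 147°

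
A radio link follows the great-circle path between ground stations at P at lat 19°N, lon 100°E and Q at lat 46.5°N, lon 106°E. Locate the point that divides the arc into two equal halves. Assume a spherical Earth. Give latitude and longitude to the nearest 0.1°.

From cos δ = sin φ₁ sin φ₂ + cos φ₁ cos φ₂ cos Δλ, the central angle is δ ≈ 0.488 rad (27.9°).
Interpolate at f = 1/2 with slerp weights a = sin((1−f)δ)/sin δ ≈ 0.515, b = sin(fδ)/sin δ ≈ 0.515.
p = a·p₁ + b·p₂ ≈ (-0.182, 0.821, 0.541); φ = arcsin(p_z) ≈ 32.78°, λ = atan2(p_y, p_x) ≈ 102.53°.

≈ lat 32.8°N, lon 102.5°E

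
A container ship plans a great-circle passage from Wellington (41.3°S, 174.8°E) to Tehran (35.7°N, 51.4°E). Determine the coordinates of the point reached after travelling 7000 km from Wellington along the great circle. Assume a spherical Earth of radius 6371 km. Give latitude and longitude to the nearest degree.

≈ (9°S, 113°E)

The haversine formula gives a central angle δ ≈ 2.376 rad (136.1°) between the endpoints. The total great-circle distance is δ·R ≈ 2.376 × 6371 ≈ 15138 km, so the target fraction is f = 7000/15138 ≈ 0.462.
Interpolate at f ≈ 0.462 with slerp weights a = sin((1−f)δ)/sin δ ≈ 1.381, b = sin(fδ)/sin δ ≈ 1.285.
p = a·p₁ + b·p₂ ≈ (-0.382, 0.910, -0.162); φ = arcsin(p_z) ≈ -9.31°, λ = atan2(p_y, p_x) ≈ 112.80°.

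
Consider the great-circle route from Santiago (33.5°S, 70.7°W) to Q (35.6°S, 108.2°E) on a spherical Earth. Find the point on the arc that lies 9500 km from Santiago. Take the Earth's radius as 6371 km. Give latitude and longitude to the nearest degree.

≈ (61°S, 107°E)

Convert each endpoint to a unit vector on the sphere (x = cos φ cos λ, y = cos φ sin λ, z = sin φ).
The central angle between the endpoints is δ = arccos(p₁·p₂) ≈ 1.935 rad (110.9°). The total great-circle distance is δ·R ≈ 1.935 × 6371 ≈ 12331 km, so the target fraction is f = 9500/12331 ≈ 0.770.
Interpolate at f ≈ 0.770 with slerp weights a = sin((1−f)δ)/sin δ ≈ 0.460, b = sin(fδ)/sin δ ≈ 1.067.
p = a·p₁ + b·p₂ ≈ (-0.144, 0.462, -0.875); φ = arcsin(p_z) ≈ -61.05°, λ = atan2(p_y, p_x) ≈ 107.33°.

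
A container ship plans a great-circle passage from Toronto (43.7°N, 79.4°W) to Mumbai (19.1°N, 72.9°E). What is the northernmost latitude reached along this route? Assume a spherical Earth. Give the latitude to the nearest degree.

≈ 70°N

The great circle lies in the plane with unit normal n̂ = (p₁ × p₂)/|p₁ × p₂|.
Here n̂_z ≈ +0.343; the vertex latitude is φ_max = arccos|n̂_z| ≈ 69.9°.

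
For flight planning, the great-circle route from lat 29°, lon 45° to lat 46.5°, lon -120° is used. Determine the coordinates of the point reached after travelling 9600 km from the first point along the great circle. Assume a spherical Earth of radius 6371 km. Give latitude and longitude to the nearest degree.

Convert each endpoint to a unit vector on the sphere (x = cos φ cos λ, y = cos φ sin λ, z = sin φ).
The central angle between the endpoints is δ = arccos(p₁·p₂) ≈ 1.803 rad (103.3°). The total great-circle distance is δ·R ≈ 1.803 × 6371 ≈ 11485 km, so the target fraction is f = 9600/11485 ≈ 0.836.
Interpolate at f ≈ 0.836 with slerp weights a = sin((1−f)δ)/sin δ ≈ 0.300, b = sin(fδ)/sin δ ≈ 1.025.
p = a·p₁ + b·p₂ ≈ (-0.168, -0.426, 0.889); φ = arcsin(p_z) ≈ 62.76°, λ = atan2(p_y, p_x) ≈ -111.48°.

≈ lat 63°, lon -111°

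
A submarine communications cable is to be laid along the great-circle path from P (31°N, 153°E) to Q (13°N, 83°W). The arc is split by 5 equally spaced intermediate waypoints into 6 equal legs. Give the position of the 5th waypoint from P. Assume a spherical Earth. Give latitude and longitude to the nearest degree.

Write both endpoints as unit vectors p₁, p₂ with components (cos φ cos λ, cos φ sin λ, sin φ).
The central angle between the endpoints is δ = arccos(p₁·p₂) ≈ 1.930 rad (110.6°).
Interpolate at f = 5/6 with slerp weights a = sin((1−f)δ)/sin δ ≈ 0.338, b = sin(fδ)/sin δ ≈ 1.067.
p = a·p₁ + b·p₂ ≈ (-0.131, -0.901, 0.414); φ = arcsin(p_z) ≈ 24.45°, λ = atan2(p_y, p_x) ≈ -98.28°.

≈ (24°N, 98°W)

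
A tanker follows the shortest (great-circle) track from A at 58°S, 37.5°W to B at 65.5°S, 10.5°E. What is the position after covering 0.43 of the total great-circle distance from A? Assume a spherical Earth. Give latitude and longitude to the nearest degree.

The haversine formula gives a central angle δ ≈ 0.406 rad (23.3°) between the endpoints.
Interpolate at f = 0.43 with slerp weights a = sin((1−f)δ)/sin δ ≈ 0.581, b = sin(fδ)/sin δ ≈ 0.440.
p = a·p₁ + b·p₂ ≈ (0.423, -0.154, -0.893); φ = arcsin(p_z) ≈ -63.21°, λ = atan2(p_y, p_x) ≈ -20.00°.

≈ 63°S, 20°W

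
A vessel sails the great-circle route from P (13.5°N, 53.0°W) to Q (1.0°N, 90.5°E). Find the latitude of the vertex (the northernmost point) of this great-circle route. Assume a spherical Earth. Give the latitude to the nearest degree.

≈ 23°N

The great circle lies in the plane with unit normal n̂ = (p₁ × p₂)/|p₁ × p₂|.
Here n̂_z ≈ +0.919; the vertex latitude is φ_max = arccos|n̂_z| ≈ 23.1°.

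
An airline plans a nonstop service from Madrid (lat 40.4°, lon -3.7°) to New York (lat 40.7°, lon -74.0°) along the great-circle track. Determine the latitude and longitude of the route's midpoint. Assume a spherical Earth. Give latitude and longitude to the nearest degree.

Write both endpoints as unit vectors p₁, p₂ with components (cos φ cos λ, cos φ sin λ, sin φ).
The central angle between the endpoints is δ = arccos(p₁·p₂) ≈ 0.906 rad (51.9°).
Interpolate at f = 1/2 with slerp weights a = sin((1−f)δ)/sin δ ≈ 0.556, b = sin(fδ)/sin δ ≈ 0.556.
p = a·p₁ + b·p₂ ≈ (0.539, -0.433, 0.723); φ = arcsin(p_z) ≈ 46.30°, λ = atan2(p_y, p_x) ≈ -38.76°.

≈ lat 46°, lon -39°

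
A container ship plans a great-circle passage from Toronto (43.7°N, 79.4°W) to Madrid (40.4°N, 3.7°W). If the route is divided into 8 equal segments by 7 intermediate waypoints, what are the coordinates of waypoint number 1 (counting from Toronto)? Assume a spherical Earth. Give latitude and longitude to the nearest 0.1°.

≈ (46.2°N, 70.5°W)

Convert each endpoint to a unit vector on the sphere (x = cos φ cos λ, y = cos φ sin λ, z = sin φ).
The central angle between the endpoints is δ = arccos(p₁·p₂) ≈ 0.947 rad (54.3°).
Interpolate at f = 1/8 with slerp weights a = sin((1−f)δ)/sin δ ≈ 0.908, b = sin(fδ)/sin δ ≈ 0.146.
p = a·p₁ + b·p₂ ≈ (0.231, -0.652, 0.722); φ = arcsin(p_z) ≈ 46.19°, λ = atan2(p_y, p_x) ≈ -70.48°.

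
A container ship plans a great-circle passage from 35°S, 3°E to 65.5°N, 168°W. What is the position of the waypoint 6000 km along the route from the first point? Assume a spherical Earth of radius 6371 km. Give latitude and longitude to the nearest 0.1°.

Write both endpoints as unit vectors p₁, p₂ with components (cos φ cos λ, cos φ sin λ, sin φ).
The central angle between the endpoints is δ = arccos(p₁·p₂) ≈ 2.601 rad (149.0°). The total great-circle distance is δ·R ≈ 2.601 × 6371 ≈ 16572 km, so the target fraction is f = 6000/16572 ≈ 0.362.
Interpolate at f ≈ 0.362 with slerp weights a = sin((1−f)δ)/sin δ ≈ 1.936, b = sin(fδ)/sin δ ≈ 1.571.
p = a·p₁ + b·p₂ ≈ (0.946, -0.052, 0.320); φ = arcsin(p_z) ≈ 18.64°, λ = atan2(p_y, p_x) ≈ -3.18°.

≈ 18.6°N, 3.2°W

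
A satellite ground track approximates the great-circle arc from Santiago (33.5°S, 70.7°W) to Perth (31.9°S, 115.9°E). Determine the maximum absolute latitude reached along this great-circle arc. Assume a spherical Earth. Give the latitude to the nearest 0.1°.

The great circle lies in the plane with unit normal n̂ = (p₁ × p₂)/|p₁ × p₂|.
Here n̂_z ≈ -0.089; the vertex latitude is φ_max = arccos|n̂_z| ≈ 84.9°.
Check via Clairaut: cos φ_max = |cos φ₁| · sin C = cos(33.5°)·sin(173.9°) ≈ 0.089, again giving ≈ 84.9°.

≈ 84.9°S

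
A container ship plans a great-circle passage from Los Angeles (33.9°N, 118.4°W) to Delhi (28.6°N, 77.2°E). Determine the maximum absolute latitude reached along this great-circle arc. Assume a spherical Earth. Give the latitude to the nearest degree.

The great circle lies in the plane with unit normal n̂ = (p₁ × p₂)/|p₁ × p₂|.
Here n̂_z ≈ -0.218; the vertex latitude is φ_max = arccos|n̂_z| ≈ 77.4°.

≈ 77°N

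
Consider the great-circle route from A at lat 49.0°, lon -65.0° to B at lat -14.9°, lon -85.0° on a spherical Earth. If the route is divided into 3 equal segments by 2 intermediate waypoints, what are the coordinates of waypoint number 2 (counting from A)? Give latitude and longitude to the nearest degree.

Convert each endpoint to a unit vector on the sphere (x = cos φ cos λ, y = cos φ sin λ, z = sin φ).
The central angle between the endpoints is δ = arccos(p₁·p₂) ≈ 1.157 rad (66.3°).
Interpolate at f = 2/3 with slerp weights a = sin((1−f)δ)/sin δ ≈ 0.411, b = sin(fδ)/sin δ ≈ 0.761.
p = a·p₁ + b·p₂ ≈ (0.178, -0.977, 0.114); φ = arcsin(p_z) ≈ 6.57°, λ = atan2(p_y, p_x) ≈ -79.67°.

≈ lat 7°, lon -80°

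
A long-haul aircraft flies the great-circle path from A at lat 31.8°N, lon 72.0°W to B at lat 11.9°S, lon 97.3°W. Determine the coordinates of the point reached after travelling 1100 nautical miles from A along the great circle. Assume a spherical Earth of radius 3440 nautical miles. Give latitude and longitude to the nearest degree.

Write both endpoints as unit vectors p₁, p₂ with components (cos φ cos λ, cos φ sin λ, sin φ).
The central angle between the endpoints is δ = arccos(p₁·p₂) ≈ 0.872 rad (50.0°). The total great-circle distance is δ·R ≈ 0.872 × 3440 ≈ 3000 nmi, so the target fraction is f = 1100/3000 ≈ 0.367.
Interpolate at f ≈ 0.367 with slerp weights a = sin((1−f)δ)/sin δ ≈ 0.685, b = sin(fδ)/sin δ ≈ 0.411.
p = a·p₁ + b·p₂ ≈ (0.129, -0.952, 0.276); φ = arcsin(p_z) ≈ 16.05°, λ = atan2(p_y, p_x) ≈ -82.29°.

≈ lat 16°N, lon 82°W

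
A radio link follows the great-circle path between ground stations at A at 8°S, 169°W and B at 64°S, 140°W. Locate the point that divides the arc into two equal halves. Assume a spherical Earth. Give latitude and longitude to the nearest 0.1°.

≈ 36.7°S, 160.2°W

Write both endpoints as unit vectors p₁, p₂ with components (cos φ cos λ, cos φ sin λ, sin φ).
The central angle between the endpoints is δ = arccos(p₁·p₂) ≈ 1.042 rad (59.7°).
Interpolate at f = 1/2 with slerp weights a = sin((1−f)δ)/sin δ ≈ 0.576, b = sin(fδ)/sin δ ≈ 0.576.
p = a·p₁ + b·p₂ ≈ (-0.754, -0.271, -0.598); φ = arcsin(p_z) ≈ -36.75°, λ = atan2(p_y, p_x) ≈ -160.21°.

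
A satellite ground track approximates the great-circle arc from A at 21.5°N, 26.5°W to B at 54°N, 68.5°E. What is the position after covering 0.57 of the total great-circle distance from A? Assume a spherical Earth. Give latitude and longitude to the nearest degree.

From cos δ = sin φ₁ sin φ₂ + cos φ₁ cos φ₂ cos Δλ, the central angle is δ ≈ 1.319 rad (75.6°).
Interpolate at f = 0.57 with slerp weights a = sin((1−f)δ)/sin δ ≈ 0.555, b = sin(fδ)/sin δ ≈ 0.705.
p = a·p₁ + b·p₂ ≈ (0.614, 0.155, 0.774); φ = arcsin(p_z) ≈ 50.71°, λ = atan2(p_y, p_x) ≈ 14.20°.

≈ 51°N, 14°E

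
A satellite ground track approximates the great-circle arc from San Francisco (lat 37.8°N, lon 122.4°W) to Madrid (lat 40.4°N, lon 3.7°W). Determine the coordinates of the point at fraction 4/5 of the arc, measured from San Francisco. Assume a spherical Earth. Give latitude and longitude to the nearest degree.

Convert each endpoint to a unit vector on the sphere (x = cos φ cos λ, y = cos φ sin λ, z = sin φ).
The central angle between the endpoints is δ = arccos(p₁·p₂) ≈ 1.462 rad (83.8°).
Interpolate at f = 4/5 with slerp weights a = sin((1−f)δ)/sin δ ≈ 0.290, b = sin(fδ)/sin δ ≈ 0.926.
p = a·p₁ + b·p₂ ≈ (0.581, -0.239, 0.778); φ = arcsin(p_z) ≈ 51.08°, λ = atan2(p_y, p_x) ≈ -22.36°.

≈ lat 51°N, lon 22°W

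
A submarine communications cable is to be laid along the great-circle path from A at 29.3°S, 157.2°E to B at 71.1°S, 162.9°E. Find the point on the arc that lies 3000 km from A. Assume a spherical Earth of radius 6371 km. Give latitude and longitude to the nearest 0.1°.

Write both endpoints as unit vectors p₁, p₂ with components (cos φ cos λ, cos φ sin λ, sin φ).
The central angle between the endpoints is δ = arccos(p₁·p₂) ≈ 0.732 rad (41.9°). The total great-circle distance is δ·R ≈ 0.732 × 6371 ≈ 4661 km, so the target fraction is f = 3000/4661 ≈ 0.644.
Interpolate at f ≈ 0.644 with slerp weights a = sin((1−f)δ)/sin δ ≈ 0.386, b = sin(fδ)/sin δ ≈ 0.679.
p = a·p₁ + b·p₂ ≈ (-0.520, 0.195, -0.831); φ = arcsin(p_z) ≈ -56.23°, λ = atan2(p_y, p_x) ≈ 159.45°.

≈ 56.2°S, 159.5°E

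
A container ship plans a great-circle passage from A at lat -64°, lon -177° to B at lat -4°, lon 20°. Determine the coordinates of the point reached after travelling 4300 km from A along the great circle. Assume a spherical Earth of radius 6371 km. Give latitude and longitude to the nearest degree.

≈ lat -74°, lon 49°

Write both endpoints as unit vectors p₁, p₂ with components (cos φ cos λ, cos φ sin λ, sin φ).
The central angle between the endpoints is δ = arccos(p₁·p₂) ≈ 1.934 rad (110.8°). The total great-circle distance is δ·R ≈ 1.934 × 6371 ≈ 12323 km, so the target fraction is f = 4300/12323 ≈ 0.349.
Interpolate at f ≈ 0.349 with slerp weights a = sin((1−f)δ)/sin δ ≈ 1.018, b = sin(fδ)/sin δ ≈ 0.669.
p = a·p₁ + b·p₂ ≈ (0.181, 0.205, -0.962); φ = arcsin(p_z) ≈ -74.15°, λ = atan2(p_y, p_x) ≈ 48.54°.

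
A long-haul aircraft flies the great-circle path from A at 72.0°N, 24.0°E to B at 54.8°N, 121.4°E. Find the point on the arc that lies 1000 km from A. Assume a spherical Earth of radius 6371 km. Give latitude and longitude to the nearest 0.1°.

≈ 74.4°N, 54.4°E

Convert each endpoint to a unit vector on the sphere (x = cos φ cos λ, y = cos φ sin λ, z = sin φ).
The central angle between the endpoints is δ = arccos(p₁·p₂) ≈ 0.716 rad (41.0°). The total great-circle distance is δ·R ≈ 0.716 × 6371 ≈ 4564 km, so the target fraction is f = 1000/4564 ≈ 0.219.
Interpolate at f ≈ 0.219 with slerp weights a = sin((1−f)δ)/sin δ ≈ 0.808, b = sin(fδ)/sin δ ≈ 0.238.
p = a·p₁ + b·p₂ ≈ (0.157, 0.219, 0.963); φ = arcsin(p_z) ≈ 74.39°, λ = atan2(p_y, p_x) ≈ 54.39°.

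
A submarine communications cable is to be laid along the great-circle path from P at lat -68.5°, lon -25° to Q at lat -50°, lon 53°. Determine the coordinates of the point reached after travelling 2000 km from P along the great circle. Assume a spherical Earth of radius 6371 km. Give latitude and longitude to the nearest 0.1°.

≈ lat -65.8°, lon 22.0°

Convert each endpoint to a unit vector on the sphere (x = cos φ cos λ, y = cos φ sin λ, z = sin φ).
The central angle between the endpoints is δ = arccos(p₁·p₂) ≈ 0.705 rad (40.4°). The total great-circle distance is δ·R ≈ 0.705 × 6371 ≈ 4490 km, so the target fraction is f = 2000/4490 ≈ 0.445.
Interpolate at f ≈ 0.445 with slerp weights a = sin((1−f)δ)/sin δ ≈ 0.588, b = sin(fδ)/sin δ ≈ 0.477.
p = a·p₁ + b·p₂ ≈ (0.380, 0.154, -0.912); φ = arcsin(p_z) ≈ -65.82°, λ = atan2(p_y, p_x) ≈ 22.02°.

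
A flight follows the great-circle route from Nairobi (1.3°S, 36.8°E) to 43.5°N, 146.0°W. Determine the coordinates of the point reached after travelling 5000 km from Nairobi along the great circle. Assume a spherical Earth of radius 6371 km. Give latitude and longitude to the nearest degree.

The haversine formula gives a central angle δ ≈ 2.404 rad (137.7°) between the endpoints. The total great-circle distance is δ·R ≈ 2.404 × 6371 ≈ 15314 km, so the target fraction is f = 5000/15314 ≈ 0.326.
Interpolate at f ≈ 0.326 with slerp weights a = sin((1−f)δ)/sin δ ≈ 1.485, b = sin(fδ)/sin δ ≈ 1.051.
p = a·p₁ + b·p₂ ≈ (0.557, 0.463, 0.689); φ = arcsin(p_z) ≈ 43.59°, λ = atan2(p_y, p_x) ≈ 39.75°.

≈ 44°N, 40°E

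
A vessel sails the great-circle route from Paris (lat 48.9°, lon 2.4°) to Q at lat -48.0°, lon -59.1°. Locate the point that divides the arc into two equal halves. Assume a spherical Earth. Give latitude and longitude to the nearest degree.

≈ lat 1°, lon -29°

The haversine formula gives a central angle δ ≈ 1.928 rad (110.5°) between the endpoints.
Interpolate at f = 1/2 with slerp weights a = sin((1−f)δ)/sin δ ≈ 0.877, b = sin(fδ)/sin δ ≈ 0.877.
p = a·p₁ + b·p₂ ≈ (0.878, -0.479, 0.009); φ = arcsin(p_z) ≈ 0.52°, λ = atan2(p_y, p_x) ≈ -28.65°.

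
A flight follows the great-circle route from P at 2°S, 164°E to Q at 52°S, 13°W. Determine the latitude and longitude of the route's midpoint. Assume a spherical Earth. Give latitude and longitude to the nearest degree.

≈ 65°S, 159°E

Write both endpoints as unit vectors p₁, p₂ with components (cos φ cos λ, cos φ sin λ, sin φ).
The central angle between the endpoints is δ = arccos(p₁·p₂) ≈ 2.198 rad (125.9°).
Interpolate at f = 1/2 with slerp weights a = sin((1−f)δ)/sin δ ≈ 1.100, b = sin(fδ)/sin δ ≈ 1.100.
p = a·p₁ + b·p₂ ≈ (-0.397, 0.151, -0.905); φ = arcsin(p_z) ≈ -64.87°, λ = atan2(p_y, p_x) ≈ 159.21°.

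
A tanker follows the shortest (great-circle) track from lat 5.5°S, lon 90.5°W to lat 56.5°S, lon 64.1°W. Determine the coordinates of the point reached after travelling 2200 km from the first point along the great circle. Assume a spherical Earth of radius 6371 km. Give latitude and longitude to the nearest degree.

The haversine formula gives a central angle δ ≈ 0.962 rad (55.1°) between the endpoints. The total great-circle distance is δ·R ≈ 0.962 × 6371 ≈ 6128 km, so the target fraction is f = 2200/6128 ≈ 0.359.
Interpolate at f ≈ 0.359 with slerp weights a = sin((1−f)δ)/sin δ ≈ 0.705, b = sin(fδ)/sin δ ≈ 0.413.
p = a·p₁ + b·p₂ ≈ (0.093, -0.907, -0.412); φ = arcsin(p_z) ≈ -24.31°, λ = atan2(p_y, p_x) ≈ -84.12°.

≈ lat 24°S, lon 84°W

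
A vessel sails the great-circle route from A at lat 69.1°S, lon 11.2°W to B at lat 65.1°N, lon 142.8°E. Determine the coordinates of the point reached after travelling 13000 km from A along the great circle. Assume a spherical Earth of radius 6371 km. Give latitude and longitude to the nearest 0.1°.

Write both endpoints as unit vectors p₁, p₂ with components (cos φ cos λ, cos φ sin λ, sin φ).
The central angle between the endpoints is δ = arccos(p₁·p₂) ≈ 2.954 rad (169.2°). The total great-circle distance is δ·R ≈ 2.954 × 6371 ≈ 18817 km, so the target fraction is f = 13000/18817 ≈ 0.691.
Interpolate at f ≈ 0.691 with slerp weights a = sin((1−f)δ)/sin δ ≈ 4.232, b = sin(fδ)/sin δ ≈ 4.769.
p = a·p₁ + b·p₂ ≈ (-0.118, 0.921, 0.372); φ = arcsin(p_z) ≈ 21.83°, λ = atan2(p_y, p_x) ≈ 97.32°.

≈ lat 21.8°N, lon 97.3°E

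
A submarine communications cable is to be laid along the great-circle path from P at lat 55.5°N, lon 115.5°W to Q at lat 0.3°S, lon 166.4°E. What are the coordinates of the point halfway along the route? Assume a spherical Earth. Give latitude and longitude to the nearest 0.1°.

Write both endpoints as unit vectors p₁, p₂ with components (cos φ cos λ, cos φ sin λ, sin φ).
The central angle between the endpoints is δ = arccos(p₁·p₂) ≈ 1.458 rad (83.5°).
Interpolate at f = 1/2 with slerp weights a = sin((1−f)δ)/sin δ ≈ 0.670, b = sin(fδ)/sin δ ≈ 0.670.
p = a·p₁ + b·p₂ ≈ (-0.815, -0.185, 0.549); φ = arcsin(p_z) ≈ 33.30°, λ = atan2(p_y, p_x) ≈ -167.21°.

≈ lat 33.3°N, lon 167.2°W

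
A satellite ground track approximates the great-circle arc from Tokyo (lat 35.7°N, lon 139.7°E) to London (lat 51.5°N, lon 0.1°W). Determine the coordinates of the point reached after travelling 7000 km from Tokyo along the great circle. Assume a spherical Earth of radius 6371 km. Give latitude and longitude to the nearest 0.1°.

≈ lat 68.0°N, lon 33.2°E

The haversine formula gives a central angle δ ≈ 1.500 rad (86.0°) between the endpoints. The total great-circle distance is δ·R ≈ 1.500 × 6371 ≈ 9558 km, so the target fraction is f = 7000/9558 ≈ 0.732.
Interpolate at f ≈ 0.732 with slerp weights a = sin((1−f)δ)/sin δ ≈ 0.392, b = sin(fδ)/sin δ ≈ 0.893.
p = a·p₁ + b·p₂ ≈ (0.313, 0.205, 0.927); φ = arcsin(p_z) ≈ 68.02°, λ = atan2(p_y, p_x) ≈ 33.18°.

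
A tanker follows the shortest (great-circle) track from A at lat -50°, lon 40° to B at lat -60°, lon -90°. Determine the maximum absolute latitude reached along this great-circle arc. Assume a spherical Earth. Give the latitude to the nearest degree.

≈ -74°

The great circle lies in the plane with unit normal n̂ = (p₁ × p₂)/|p₁ × p₂|.
Here n̂_z ≈ -0.277; the vertex latitude is φ_max = arccos|n̂_z| ≈ 73.9°.
Check via Clairaut: cos φ_max = |cos φ₁| · sin C = cos(50.0°)·sin(154.5°) ≈ 0.277, again giving ≈ 73.9°.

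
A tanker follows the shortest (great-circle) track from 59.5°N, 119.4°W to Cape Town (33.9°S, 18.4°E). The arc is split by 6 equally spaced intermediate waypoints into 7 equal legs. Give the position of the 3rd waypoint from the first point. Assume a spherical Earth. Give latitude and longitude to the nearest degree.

Write both endpoints as unit vectors p₁, p₂ with components (cos φ cos λ, cos φ sin λ, sin φ).
The central angle between the endpoints is δ = arccos(p₁·p₂) ≈ 2.486 rad (142.4°).
Interpolate at f = 3/7 with slerp weights a = sin((1−f)δ)/sin δ ≈ 1.622, b = sin(fδ)/sin δ ≈ 1.435.
p = a·p₁ + b·p₂ ≈ (0.726, -0.341, 0.597); φ = arcsin(p_z) ≈ 36.65°, λ = atan2(p_y, p_x) ≈ -25.16°.

≈ 37°N, 25°W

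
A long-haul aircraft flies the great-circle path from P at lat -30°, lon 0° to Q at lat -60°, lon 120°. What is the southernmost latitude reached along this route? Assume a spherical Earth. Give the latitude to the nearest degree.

The great circle lies in the plane with unit normal n̂ = (p₁ × p₂)/|p₁ × p₂|.
Here n̂_z ≈ +0.384; the vertex latitude is φ_max = arccos|n̂_z| ≈ 67.4°.
Check via Clairaut: cos φ_max = |cos φ₁| · sin C = cos(30.0°)·sin(153.7°) ≈ 0.384, again giving ≈ 67.4°.

≈ -67°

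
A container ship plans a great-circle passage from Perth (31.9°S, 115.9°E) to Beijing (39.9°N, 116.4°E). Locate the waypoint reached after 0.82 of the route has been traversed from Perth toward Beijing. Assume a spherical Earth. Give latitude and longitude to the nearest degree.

≈ 27°N, 116°E

From cos δ = sin φ₁ sin φ₂ + cos φ₁ cos φ₂ cos Δλ, the central angle is δ ≈ 1.253 rad (71.8°).
Interpolate at f = 0.82 with slerp weights a = sin((1−f)δ)/sin δ ≈ 0.235, b = sin(fδ)/sin δ ≈ 0.901.
p = a·p₁ + b·p₂ ≈ (-0.395, 0.799, 0.454); φ = arcsin(p_z) ≈ 26.98°, λ = atan2(p_y, p_x) ≈ 116.29°.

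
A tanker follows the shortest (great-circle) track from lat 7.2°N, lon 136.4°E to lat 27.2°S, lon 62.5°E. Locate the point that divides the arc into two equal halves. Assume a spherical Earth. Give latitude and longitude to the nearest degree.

≈ lat 12°S, lon 102°E

Write both endpoints as unit vectors p₁, p₂ with components (cos φ cos λ, cos φ sin λ, sin φ).
The central angle between the endpoints is δ = arccos(p₁·p₂) ≈ 1.382 rad (79.2°).
Interpolate at f = 1/2 with slerp weights a = sin((1−f)δ)/sin δ ≈ 0.649, b = sin(fδ)/sin δ ≈ 0.649.
p = a·p₁ + b·p₂ ≈ (-0.200, 0.956, -0.215); φ = arcsin(p_z) ≈ -12.43°, λ = atan2(p_y, p_x) ≈ 101.80°.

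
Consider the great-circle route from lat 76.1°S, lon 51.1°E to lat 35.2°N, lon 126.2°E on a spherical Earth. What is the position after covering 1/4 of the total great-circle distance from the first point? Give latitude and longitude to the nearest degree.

≈ lat 52°S, lon 100°E

Convert each endpoint to a unit vector on the sphere (x = cos φ cos λ, y = cos φ sin λ, z = sin φ).
The central angle between the endpoints is δ = arccos(p₁·p₂) ≈ 2.105 rad (120.6°).
Interpolate at f = 1/4 with slerp weights a = sin((1−f)δ)/sin δ ≈ 1.162, b = sin(fδ)/sin δ ≈ 0.584.
p = a·p₁ + b·p₂ ≈ (-0.106, 0.602, -0.791); φ = arcsin(p_z) ≈ -52.31°, λ = atan2(p_y, p_x) ≈ 100.02°.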